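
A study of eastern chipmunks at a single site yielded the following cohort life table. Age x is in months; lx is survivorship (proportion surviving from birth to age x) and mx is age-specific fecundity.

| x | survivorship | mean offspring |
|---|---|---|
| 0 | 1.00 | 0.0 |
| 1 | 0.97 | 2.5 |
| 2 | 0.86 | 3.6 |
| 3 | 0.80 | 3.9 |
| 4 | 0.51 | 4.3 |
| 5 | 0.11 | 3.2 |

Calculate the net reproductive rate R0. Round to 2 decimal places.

11.19

lx·mx by age: 0, 2.425, 3.096, 3.12, 2.193, 0.352
R0 = Σ lx·mx = 11.186 → 11.19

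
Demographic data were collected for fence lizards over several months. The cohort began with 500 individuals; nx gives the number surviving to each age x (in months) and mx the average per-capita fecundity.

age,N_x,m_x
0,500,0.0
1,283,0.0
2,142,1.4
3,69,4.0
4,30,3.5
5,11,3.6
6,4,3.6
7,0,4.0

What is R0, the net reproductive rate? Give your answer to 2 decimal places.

lx = nx/n0 = nx/500: 1, 0.566, 0.284, 0.138, 0.06, 0.022, 0.008, 0
lx·mx by age: 0, 0, 0.3976, 0.552, 0.21, 0.0792, 0.0288, 0
R0 = Σ lx·mx = 1.2676 → 1.27

1.27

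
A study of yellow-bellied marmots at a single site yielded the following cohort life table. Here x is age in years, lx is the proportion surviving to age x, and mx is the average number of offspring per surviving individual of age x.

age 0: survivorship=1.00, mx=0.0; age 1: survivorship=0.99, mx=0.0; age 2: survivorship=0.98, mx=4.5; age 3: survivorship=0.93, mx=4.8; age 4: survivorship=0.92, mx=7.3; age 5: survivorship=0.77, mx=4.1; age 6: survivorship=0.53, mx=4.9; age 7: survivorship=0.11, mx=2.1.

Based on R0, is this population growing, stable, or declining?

R0 = Σ lx·mx = 0 + 0 + 4.41 + 4.464 + 6.716 + 3.157 + 2.597 + 0.231 = 21.575
R0 > 1, so the population is growing.

growing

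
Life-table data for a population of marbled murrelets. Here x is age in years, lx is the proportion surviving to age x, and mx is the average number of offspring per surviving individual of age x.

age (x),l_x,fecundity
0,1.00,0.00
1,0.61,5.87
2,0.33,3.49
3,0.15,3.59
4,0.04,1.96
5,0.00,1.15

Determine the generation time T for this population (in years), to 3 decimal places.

1.461

lx·mx: 0, 3.5807, 1.1517, 0.5385, 0.0784, 0 → R0 = 5.3493
x·lx·mx: 0, 3.5807, 2.3034, 1.6155, 0.3136, 0 → Σ = 7.8132
T = 7.8132 / 5.3493 = 1.460602… → 1.461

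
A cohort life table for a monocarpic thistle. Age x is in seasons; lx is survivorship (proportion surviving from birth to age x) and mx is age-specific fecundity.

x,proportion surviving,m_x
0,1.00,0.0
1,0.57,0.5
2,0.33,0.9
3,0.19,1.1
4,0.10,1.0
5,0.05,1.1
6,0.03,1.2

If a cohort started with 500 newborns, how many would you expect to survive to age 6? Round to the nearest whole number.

15

Expected survivors = N0 · l_6 = 500 × 0.03 = 15 → 15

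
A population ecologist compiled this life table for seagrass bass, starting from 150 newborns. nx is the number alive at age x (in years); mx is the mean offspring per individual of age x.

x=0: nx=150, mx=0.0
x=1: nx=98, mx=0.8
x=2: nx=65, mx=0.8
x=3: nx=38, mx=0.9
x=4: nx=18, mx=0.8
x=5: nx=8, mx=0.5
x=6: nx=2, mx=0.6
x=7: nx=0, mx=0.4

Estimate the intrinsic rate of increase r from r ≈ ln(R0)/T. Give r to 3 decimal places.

lx = nx/n0 = nx/150: 1, 0.65333…, 0.43333…, 0.25333…, 0.12, 0.05333…, 0.01333…, 0
R0 = Σ lx·mx = 0 + 0.52267… + 0.34667… + 0.228… + 0.096 + 0.02667… + 0.008… + 0 = 1.228…
Σ x·lx·mx = 2.465333…; T = 2.465333…/1.228… = 2.0076…
r ≈ ln(R0)/T = ln(1.228…)/2.0076… = 0.1023… → 0.102

0.102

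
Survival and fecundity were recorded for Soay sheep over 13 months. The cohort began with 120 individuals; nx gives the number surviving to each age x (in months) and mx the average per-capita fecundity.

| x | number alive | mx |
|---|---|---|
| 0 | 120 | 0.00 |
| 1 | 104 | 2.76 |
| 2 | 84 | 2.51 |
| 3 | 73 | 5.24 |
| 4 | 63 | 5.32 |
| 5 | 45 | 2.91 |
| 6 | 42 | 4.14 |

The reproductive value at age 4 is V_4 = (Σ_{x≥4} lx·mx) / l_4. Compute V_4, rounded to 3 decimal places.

10.159

lx = nx/n0 = nx/120: 1, 0.86667…, 0.7, 0.60833…, 0.525, 0.375, 0.35
lx·mx for x ≥ 4: 2.793, 1.09125, 1.449 → sum = 5.33325
V_4 = 5.33325 / l_4 = 5.33325 / 0.525 = 10.158571… → 10.159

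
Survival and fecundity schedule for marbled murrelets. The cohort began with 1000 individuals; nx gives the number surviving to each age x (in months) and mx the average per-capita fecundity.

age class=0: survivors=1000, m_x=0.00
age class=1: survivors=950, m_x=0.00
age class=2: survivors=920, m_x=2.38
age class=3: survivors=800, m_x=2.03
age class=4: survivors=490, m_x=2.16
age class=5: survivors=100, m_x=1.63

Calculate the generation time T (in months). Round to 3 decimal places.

lx = nx/n0 = nx/1000: 1, 0.95, 0.92, 0.8, 0.49, 0.1
lx·mx: 0, 0, 2.1896, 1.624, 1.0584, 0.163 → R0 = 5.035
x·lx·mx: 0, 0, 4.3792, 4.872, 4.2336, 0.815 → Σ = 14.2998
T = 14.2998 / 5.035 = 2.840079… → 2.840

2.840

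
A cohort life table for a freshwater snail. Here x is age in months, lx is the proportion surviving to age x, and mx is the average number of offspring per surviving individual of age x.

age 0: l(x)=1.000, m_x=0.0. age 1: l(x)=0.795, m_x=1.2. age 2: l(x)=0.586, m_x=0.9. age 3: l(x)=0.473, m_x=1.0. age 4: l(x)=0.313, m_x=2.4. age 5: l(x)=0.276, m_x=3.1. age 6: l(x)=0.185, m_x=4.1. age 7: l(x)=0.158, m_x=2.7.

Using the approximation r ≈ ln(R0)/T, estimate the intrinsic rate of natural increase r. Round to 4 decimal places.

0.4051

R0 = Σ lx·mx = 0 + 0.954 + 0.5274 + 0.473 + 0.7512 + 0.8556 + 0.7585 + 0.4266 = 4.7463
Σ x·lx·mx = 18.2478; T = 18.2478/4.7463 = 3.84464…
r ≈ ln(R0)/T = ln(4.7463)/3.84464… = 0.405075… → 0.4051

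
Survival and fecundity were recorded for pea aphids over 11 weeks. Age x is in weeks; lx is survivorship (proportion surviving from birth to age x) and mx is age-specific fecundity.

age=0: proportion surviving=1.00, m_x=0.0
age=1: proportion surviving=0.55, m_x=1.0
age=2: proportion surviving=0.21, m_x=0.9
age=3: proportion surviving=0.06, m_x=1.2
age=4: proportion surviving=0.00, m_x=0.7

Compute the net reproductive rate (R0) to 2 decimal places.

0.81

lx·mx by age: 0, 0.55, 0.189, 0.072, 0
R0 = Σ lx·mx = 0.811 → 0.81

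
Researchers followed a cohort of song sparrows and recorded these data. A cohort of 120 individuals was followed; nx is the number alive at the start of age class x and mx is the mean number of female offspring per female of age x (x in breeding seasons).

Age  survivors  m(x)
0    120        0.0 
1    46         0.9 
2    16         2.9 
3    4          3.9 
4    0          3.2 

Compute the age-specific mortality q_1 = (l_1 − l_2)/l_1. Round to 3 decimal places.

0.652

lx = nx/n0 = nx/120: 1, 0.38333…, 0.13333…, 0.03333…, 0
q_1 = (l_1 − l_2) / l_1 = (0.383333… − 0.133333…) / 0.383333…
     = 0.25… / 0.383333… = 0.652174… → 0.652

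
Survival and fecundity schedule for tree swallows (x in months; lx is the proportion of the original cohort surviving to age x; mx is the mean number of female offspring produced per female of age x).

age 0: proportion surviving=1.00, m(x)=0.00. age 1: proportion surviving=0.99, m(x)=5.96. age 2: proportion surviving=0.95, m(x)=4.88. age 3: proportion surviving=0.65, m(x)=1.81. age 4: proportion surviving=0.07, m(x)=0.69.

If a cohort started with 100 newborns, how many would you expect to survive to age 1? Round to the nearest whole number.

Expected survivors = N0 · l_1 = 100 × 0.99 = 99 → 99

99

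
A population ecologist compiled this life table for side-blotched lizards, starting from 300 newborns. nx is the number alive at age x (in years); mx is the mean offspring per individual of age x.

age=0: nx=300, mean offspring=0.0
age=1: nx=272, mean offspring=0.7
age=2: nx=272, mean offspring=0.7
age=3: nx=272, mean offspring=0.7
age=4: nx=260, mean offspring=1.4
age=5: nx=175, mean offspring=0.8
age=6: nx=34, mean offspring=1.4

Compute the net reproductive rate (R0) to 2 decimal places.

lx = nx/n0 = nx/300: 1, 0.90667…, 0.90667…, 0.90667…, 0.86667…, 0.58333…, 0.11333…
lx·mx by age: 0, 0.634667…, 0.634667…, 0.634667…, 1.213333…, 0.466667…, 0.158667…
R0 = Σ lx·mx = 3.742667… → 3.74

3.74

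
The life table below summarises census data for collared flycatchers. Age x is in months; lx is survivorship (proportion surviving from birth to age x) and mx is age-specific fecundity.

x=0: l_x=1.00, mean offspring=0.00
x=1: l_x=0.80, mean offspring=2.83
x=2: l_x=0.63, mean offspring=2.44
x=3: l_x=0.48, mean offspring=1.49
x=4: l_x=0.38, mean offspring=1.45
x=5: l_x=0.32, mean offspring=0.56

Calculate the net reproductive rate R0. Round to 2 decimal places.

5.25

lx·mx by age: 0, 2.264, 1.5372, 0.7152, 0.551, 0.1792
R0 = Σ lx·mx = 5.2466 → 5.25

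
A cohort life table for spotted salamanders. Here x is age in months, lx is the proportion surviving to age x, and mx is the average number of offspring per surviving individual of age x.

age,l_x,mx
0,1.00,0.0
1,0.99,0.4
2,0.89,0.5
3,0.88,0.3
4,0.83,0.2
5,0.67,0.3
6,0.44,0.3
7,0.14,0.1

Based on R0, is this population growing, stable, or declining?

growing

R0 = Σ lx·mx = 0 + 0.396 + 0.445 + 0.264 + 0.166 + 0.201 + 0.132 + 0.014 = 1.618
R0 > 1, so the population is growing.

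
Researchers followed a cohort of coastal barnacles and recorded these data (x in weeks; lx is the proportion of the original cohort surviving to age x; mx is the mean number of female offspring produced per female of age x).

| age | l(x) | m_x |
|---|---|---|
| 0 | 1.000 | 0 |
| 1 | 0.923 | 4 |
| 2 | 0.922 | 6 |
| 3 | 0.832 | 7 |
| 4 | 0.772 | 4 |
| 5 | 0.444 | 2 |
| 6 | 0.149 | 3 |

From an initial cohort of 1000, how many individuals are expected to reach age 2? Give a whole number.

Expected survivors = N0 · l_2 = 1000 × 0.922 = 922 → 922

922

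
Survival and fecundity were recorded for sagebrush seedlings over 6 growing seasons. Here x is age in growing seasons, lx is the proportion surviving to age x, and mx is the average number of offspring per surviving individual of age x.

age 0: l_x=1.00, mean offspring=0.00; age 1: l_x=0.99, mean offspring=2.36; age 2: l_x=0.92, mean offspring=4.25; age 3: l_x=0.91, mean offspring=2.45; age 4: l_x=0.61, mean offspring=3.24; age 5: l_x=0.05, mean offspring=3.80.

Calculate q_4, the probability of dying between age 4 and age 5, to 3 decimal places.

0.918

q_4 = (l_4 − l_5) / l_4 = (0.61 − 0.05) / 0.61
     = 0.56 / 0.61 = 0.918033… → 0.918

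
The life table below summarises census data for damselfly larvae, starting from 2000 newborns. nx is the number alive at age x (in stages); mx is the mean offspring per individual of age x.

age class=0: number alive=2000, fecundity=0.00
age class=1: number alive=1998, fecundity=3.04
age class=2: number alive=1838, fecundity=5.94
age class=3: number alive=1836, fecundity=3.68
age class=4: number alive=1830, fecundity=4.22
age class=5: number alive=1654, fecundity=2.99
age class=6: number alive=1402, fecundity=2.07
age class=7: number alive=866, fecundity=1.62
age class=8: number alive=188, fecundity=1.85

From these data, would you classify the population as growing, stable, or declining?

growing

lx = nx/n0 = nx/2000: 1, 0.999, 0.919, 0.918, 0.915, 0.827, 0.701, 0.433, 0.094
R0 = Σ lx·mx = 0 + 3.03696 + 5.45886 + 3.37824 + 3.8613 + 2.47273 + 1.45107 + 0.70146 + 0.1739 = 20.53452
R0 > 1, so the population is growing.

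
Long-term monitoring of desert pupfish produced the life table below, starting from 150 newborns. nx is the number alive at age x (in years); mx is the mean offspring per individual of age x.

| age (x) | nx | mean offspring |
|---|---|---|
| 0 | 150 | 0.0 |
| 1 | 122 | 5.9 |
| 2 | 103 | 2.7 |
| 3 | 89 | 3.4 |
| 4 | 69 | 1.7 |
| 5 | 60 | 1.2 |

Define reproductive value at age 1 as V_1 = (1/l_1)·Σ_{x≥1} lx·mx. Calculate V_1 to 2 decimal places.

lx = nx/n0 = nx/150: 1, 0.81333…, 0.68667…, 0.59333…, 0.46, 0.4
lx·mx for x ≥ 1: 4.798667…, 1.854…, 2.017333…, 0.782, 0.48 → sum = 9.932…
V_1 = 9.932… / l_1 = 9.932… / 0.813333… = 12.211475… → 12.21

12.21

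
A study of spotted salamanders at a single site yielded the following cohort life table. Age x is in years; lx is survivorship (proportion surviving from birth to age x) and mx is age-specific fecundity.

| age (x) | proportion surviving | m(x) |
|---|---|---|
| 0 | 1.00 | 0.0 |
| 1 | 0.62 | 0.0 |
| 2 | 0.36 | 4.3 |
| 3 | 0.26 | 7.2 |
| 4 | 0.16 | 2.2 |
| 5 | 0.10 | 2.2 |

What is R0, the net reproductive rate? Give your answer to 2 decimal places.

3.99

lx·mx by age: 0, 0, 1.548, 1.872, 0.352, 0.22
R0 = Σ lx·mx = 3.992 → 3.99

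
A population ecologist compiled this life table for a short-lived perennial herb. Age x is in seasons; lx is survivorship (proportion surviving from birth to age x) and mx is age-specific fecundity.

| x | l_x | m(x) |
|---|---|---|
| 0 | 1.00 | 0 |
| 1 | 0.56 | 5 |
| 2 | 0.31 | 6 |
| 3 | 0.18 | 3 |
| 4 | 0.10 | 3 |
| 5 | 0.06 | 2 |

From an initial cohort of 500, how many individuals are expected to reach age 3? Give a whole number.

Expected survivors = N0 · l_3 = 500 × 0.18 = 90 → 90

90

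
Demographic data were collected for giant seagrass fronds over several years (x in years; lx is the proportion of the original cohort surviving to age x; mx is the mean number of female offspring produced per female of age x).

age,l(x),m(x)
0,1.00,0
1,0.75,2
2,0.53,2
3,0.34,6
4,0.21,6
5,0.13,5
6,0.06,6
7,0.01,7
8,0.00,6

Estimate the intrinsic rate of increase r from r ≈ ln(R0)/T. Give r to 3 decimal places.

0.650

R0 = Σ lx·mx = 0 + 1.5 + 1.06 + 2.04 + 1.26 + 0.65 + 0.36 + 0.07 + 0 = 6.94
Σ x·lx·mx = 20.68; T = 20.68/6.94 = 2.97983…
r ≈ ln(R0)/T = ln(6.94)/2.97983… = 0.65014… → 0.650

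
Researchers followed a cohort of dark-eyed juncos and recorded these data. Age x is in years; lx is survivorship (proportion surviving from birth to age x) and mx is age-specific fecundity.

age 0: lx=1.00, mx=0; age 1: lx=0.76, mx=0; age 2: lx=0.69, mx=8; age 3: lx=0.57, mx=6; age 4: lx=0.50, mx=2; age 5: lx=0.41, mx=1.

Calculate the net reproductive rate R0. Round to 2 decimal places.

lx·mx by age: 0, 0, 5.52, 3.42, 1, 0.41
R0 = Σ lx·mx = 10.35 → 10.35

10.35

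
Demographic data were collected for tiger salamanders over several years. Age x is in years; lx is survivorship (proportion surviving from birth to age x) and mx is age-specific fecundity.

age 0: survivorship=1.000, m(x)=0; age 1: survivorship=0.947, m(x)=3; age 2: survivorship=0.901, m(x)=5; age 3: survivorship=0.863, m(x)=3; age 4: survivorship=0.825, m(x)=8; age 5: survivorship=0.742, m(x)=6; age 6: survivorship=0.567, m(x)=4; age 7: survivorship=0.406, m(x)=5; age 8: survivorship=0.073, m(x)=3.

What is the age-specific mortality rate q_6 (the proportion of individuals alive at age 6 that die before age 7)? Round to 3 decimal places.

q_6 = (l_6 − l_7) / l_6 = (0.567 − 0.406) / 0.567
     = 0.161 / 0.567 = 0.283951… → 0.284

0.284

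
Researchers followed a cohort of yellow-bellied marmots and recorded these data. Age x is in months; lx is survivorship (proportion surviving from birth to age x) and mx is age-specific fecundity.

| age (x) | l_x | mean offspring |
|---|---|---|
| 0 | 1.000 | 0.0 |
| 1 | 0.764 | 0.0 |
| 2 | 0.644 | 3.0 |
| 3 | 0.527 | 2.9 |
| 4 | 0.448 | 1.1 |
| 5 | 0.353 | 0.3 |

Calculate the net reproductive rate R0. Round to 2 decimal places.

4.06

lx·mx by age: 0, 0, 1.932, 1.5283, 0.4928, 0.1059
R0 = Σ lx·mx = 4.059 → 4.06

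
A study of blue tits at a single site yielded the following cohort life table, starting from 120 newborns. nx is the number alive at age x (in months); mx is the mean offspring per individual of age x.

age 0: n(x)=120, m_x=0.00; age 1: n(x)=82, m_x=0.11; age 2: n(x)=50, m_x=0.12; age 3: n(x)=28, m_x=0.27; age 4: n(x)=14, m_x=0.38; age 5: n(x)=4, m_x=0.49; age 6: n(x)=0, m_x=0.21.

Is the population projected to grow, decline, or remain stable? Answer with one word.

lx = nx/n0 = nx/120: 1, 0.68333…, 0.41667…, 0.23333…, 0.11667…, 0.03333…, 0
R0 = Σ lx·mx = 0 + 0.075167… + 0.05… + 0.063… + 0.044333… + 0.016333… + 0 = 0.248833…
R0 < 1, so the population is declining.

declining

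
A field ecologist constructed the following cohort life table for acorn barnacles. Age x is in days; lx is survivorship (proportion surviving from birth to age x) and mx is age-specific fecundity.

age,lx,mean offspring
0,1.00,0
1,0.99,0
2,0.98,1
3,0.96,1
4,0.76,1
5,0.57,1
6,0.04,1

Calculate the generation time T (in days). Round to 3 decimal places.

3.314

lx·mx: 0, 0, 0.98, 0.96, 0.76, 0.57, 0.04 → R0 = 3.31
x·lx·mx: 0, 0, 1.96, 2.88, 3.04, 2.85, 0.24 → Σ = 10.97
T = 10.97 / 3.31 = 3.314199… → 3.314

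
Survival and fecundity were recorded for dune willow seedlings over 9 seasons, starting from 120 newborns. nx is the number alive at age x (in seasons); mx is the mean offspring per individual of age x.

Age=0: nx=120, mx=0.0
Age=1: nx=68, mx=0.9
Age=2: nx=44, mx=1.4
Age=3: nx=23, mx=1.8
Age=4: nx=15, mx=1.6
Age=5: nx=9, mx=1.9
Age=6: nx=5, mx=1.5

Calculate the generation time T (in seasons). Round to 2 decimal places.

lx = nx/n0 = nx/120: 1, 0.56667…, 0.36667…, 0.19167…, 0.125, 0.075, 0.04167…
lx·mx: 0, 0.51…, 0.513333…, 0.345…, 0.2, 0.1425, 0.0625… → R0 = 1.773333…
x·lx·mx: 0, 0.51…, 1.026667…, 1.035…, 0.8, 0.7125, 0.375… → Σ = 4.459167…
T = 4.459167… / 1.773333… = 2.514568… → 2.51

2.51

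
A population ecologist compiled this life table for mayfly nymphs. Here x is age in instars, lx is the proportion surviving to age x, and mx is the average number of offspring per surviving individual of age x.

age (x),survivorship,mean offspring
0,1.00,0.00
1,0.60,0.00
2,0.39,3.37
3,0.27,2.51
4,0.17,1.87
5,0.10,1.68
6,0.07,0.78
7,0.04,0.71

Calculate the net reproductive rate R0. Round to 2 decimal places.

lx·mx by age: 0, 0, 1.3143, 0.6777, 0.3179, 0.168, 0.0546, 0.0284
R0 = Σ lx·mx = 2.5609 → 2.56

2.56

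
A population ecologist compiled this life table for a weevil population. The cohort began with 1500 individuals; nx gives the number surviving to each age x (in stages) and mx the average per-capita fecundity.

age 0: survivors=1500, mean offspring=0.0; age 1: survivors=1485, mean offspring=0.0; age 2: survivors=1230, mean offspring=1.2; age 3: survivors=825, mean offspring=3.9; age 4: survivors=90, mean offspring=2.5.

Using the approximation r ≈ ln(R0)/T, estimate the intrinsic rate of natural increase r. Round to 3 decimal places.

lx = nx/n0 = nx/1500: 1, 0.99, 0.82, 0.55, 0.06
R0 = Σ lx·mx = 0 + 0 + 0.984 + 2.145 + 0.15 = 3.279
Σ x·lx·mx = 9.003; T = 9.003/3.279 = 2.74565…
r ≈ ln(R0)/T = ln(3.279)/2.74565… = 0.43252… → 0.433

0.433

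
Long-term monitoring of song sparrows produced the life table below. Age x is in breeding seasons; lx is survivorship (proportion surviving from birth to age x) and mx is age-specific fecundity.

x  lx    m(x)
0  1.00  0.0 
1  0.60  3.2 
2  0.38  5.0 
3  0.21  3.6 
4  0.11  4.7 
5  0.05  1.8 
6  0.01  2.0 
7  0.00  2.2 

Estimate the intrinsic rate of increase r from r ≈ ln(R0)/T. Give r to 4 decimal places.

0.8075

R0 = Σ lx·mx = 0 + 1.92 + 1.9 + 0.756 + 0.517 + 0.09 + 0.02 + 0 = 5.203
Σ x·lx·mx = 10.626; T = 10.626/5.203 = 2.04228…
r ≈ ln(R0)/T = ln(5.203)/2.04228… = 0.807545… → 0.8075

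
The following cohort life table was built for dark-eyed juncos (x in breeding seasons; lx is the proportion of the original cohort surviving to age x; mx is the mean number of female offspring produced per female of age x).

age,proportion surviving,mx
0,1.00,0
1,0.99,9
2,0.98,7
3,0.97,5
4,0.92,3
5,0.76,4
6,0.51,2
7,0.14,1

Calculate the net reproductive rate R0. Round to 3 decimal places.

lx·mx by age: 0, 8.91, 6.86, 4.85, 2.76, 3.04, 1.02, 0.14
R0 = Σ lx·mx = 27.58 → 27.580

27.580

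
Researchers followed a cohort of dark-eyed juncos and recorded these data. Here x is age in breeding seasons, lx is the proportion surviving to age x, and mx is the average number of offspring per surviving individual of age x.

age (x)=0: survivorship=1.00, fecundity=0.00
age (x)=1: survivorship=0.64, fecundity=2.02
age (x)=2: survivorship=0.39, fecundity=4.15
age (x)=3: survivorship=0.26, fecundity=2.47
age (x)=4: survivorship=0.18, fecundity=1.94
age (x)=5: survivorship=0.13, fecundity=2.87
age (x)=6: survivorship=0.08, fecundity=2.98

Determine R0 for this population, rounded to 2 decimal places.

4.51

lx·mx by age: 0, 1.2928, 1.6185, 0.6422, 0.3492, 0.3731, 0.2384
R0 = Σ lx·mx = 4.5142 → 4.51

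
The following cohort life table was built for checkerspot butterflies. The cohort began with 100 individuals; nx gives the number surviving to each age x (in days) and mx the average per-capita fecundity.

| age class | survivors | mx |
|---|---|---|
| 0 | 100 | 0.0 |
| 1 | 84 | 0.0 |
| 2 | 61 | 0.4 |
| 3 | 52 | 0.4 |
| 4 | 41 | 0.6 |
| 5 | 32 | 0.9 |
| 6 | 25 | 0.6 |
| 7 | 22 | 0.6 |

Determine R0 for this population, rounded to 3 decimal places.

lx = nx/n0 = nx/100: 1, 0.84, 0.61, 0.52, 0.41, 0.32, 0.25, 0.22
lx·mx by age: 0, 0, 0.244, 0.208, 0.246, 0.288, 0.15, 0.132
R0 = Σ lx·mx = 1.268 → 1.268

1.268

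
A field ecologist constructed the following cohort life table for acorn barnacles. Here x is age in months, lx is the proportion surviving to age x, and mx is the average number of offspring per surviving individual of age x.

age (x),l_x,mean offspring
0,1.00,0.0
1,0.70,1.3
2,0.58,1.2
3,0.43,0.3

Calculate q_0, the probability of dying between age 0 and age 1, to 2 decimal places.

q_0 = (l_0 − l_1) / l_0 = (1 − 0.7) / 1
     = 0.3 / 1 = 0.3 → 0.30

0.30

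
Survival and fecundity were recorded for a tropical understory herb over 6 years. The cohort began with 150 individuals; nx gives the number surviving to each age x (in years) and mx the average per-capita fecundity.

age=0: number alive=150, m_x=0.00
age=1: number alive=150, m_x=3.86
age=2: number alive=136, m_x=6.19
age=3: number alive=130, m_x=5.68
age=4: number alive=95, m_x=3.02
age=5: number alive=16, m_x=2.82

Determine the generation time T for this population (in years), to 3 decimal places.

2.349

lx = nx/n0 = nx/150: 1, 1, 0.90667…, 0.86667…, 0.63333…, 0.10667…
lx·mx: 0, 3.86, 5.612267…, 4.922667…, 1.912667…, 0.3008… → R0 = 16.6084…
x·lx·mx: 0, 3.86, 11.224533…, 14.768…, 7.650667…, 1.504… → Σ = 39.0072…
T = 39.0072… / 16.6084… = 2.348643… → 2.349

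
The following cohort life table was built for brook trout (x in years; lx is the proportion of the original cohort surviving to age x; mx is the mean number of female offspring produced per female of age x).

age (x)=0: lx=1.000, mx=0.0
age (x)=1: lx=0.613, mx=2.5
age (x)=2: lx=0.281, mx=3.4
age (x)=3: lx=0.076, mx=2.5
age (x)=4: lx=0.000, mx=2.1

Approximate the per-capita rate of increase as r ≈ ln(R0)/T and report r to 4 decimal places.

R0 = Σ lx·mx = 0 + 1.5325 + 0.9554 + 0.19 + 0 = 2.6779
Σ x·lx·mx = 4.0133; T = 4.0133/2.6779 = 1.49867…
r ≈ ln(R0)/T = ln(2.6779)/1.49867… = 0.657269… → 0.6573

0.6573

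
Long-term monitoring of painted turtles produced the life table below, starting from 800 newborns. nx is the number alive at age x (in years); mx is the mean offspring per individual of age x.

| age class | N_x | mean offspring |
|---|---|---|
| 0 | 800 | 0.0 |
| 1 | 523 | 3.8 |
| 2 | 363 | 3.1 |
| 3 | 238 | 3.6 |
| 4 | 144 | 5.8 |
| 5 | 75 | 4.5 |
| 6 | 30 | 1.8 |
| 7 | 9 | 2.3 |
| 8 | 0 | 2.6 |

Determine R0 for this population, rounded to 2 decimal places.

lx = nx/n0 = nx/800: 1, 0.65375, 0.45375, 0.2975, 0.18, 0.09375, 0.0375, 0.01125, 0
lx·mx by age: 0, 2.48425, 1.406625, 1.071, 1.044, 0.421875, 0.0675, 0.025875, 0
R0 = Σ lx·mx = 6.521125 → 6.52

6.52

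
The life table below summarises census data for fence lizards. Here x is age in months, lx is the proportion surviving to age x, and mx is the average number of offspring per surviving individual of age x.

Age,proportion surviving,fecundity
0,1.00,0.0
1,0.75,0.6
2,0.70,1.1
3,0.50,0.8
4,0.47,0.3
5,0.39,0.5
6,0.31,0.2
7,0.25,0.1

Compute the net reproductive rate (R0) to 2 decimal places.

2.04

lx·mx by age: 0, 0.45, 0.77, 0.4, 0.141, 0.195, 0.062, 0.025
R0 = Σ lx·mx = 2.043 → 2.04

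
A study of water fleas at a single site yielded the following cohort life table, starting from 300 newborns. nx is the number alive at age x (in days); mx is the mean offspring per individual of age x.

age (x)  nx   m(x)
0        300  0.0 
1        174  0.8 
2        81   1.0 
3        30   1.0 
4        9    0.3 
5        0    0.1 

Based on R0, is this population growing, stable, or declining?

declining

lx = nx/n0 = nx/300: 1, 0.58, 0.27, 0.1, 0.03, 0
R0 = Σ lx·mx = 0 + 0.464 + 0.27 + 0.1 + 0.009 + 0 = 0.843
R0 < 1, so the population is declining.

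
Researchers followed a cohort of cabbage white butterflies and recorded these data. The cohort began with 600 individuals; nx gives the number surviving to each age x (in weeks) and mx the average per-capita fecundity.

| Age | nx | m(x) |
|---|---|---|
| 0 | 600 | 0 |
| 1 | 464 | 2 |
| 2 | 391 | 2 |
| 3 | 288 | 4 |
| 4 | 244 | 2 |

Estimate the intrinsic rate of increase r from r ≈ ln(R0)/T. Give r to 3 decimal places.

lx = nx/n0 = nx/600: 1, 0.77333…, 0.65167…, 0.48, 0.40667…
R0 = Σ lx·mx = 0 + 1.54667… + 1.30333… + 1.92 + 0.81333… = 5.583333…
Σ x·lx·mx = 13.166667…; T = 13.166667…/5.583333… = 2.35821…
r ≈ ln(R0)/T = ln(5.583333…)/2.35821… = 0.72928… → 0.729

0.729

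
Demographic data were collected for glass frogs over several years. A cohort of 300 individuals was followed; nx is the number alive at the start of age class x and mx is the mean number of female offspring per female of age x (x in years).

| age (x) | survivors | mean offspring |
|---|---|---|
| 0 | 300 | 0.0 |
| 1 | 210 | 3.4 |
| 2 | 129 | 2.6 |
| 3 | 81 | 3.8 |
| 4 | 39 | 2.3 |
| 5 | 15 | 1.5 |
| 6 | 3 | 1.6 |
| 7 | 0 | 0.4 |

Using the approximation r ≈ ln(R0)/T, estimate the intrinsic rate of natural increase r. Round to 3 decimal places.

0.836

lx = nx/n0 = nx/300: 1, 0.7, 0.43, 0.27, 0.13, 0.05, 0.01, 0
R0 = Σ lx·mx = 0 + 2.38 + 1.118 + 1.026 + 0.299 + 0.075 + 0.016 + 0 = 4.914
Σ x·lx·mx = 9.361; T = 9.361/4.914 = 1.90497…
r ≈ ln(R0)/T = ln(4.914)/1.90497… = 0.83576… → 0.836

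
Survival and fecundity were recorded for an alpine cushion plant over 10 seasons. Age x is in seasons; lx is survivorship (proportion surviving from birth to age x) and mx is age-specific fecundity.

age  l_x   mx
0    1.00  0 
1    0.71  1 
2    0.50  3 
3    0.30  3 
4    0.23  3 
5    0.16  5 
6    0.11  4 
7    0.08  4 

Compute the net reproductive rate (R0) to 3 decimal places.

5.360

lx·mx by age: 0, 0.71, 1.5, 0.9, 0.69, 0.8, 0.44, 0.32
R0 = Σ lx·mx = 5.36 → 5.360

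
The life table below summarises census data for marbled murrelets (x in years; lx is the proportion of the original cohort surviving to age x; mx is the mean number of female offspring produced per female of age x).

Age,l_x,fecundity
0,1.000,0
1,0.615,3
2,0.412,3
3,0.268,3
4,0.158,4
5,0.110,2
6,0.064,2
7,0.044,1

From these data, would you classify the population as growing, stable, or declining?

R0 = Σ lx·mx = 0 + 1.845 + 1.236 + 0.804 + 0.632 + 0.22 + 0.128 + 0.044 = 4.909
R0 > 1, so the population is growing.

growing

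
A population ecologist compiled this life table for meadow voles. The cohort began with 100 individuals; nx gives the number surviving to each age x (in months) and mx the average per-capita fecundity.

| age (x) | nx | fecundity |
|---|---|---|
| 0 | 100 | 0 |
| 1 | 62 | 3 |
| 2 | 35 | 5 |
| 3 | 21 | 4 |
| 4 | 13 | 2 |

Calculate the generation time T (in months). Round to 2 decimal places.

1.89

lx = nx/n0 = nx/100: 1, 0.62, 0.35, 0.21, 0.13
lx·mx: 0, 1.86, 1.75, 0.84, 0.26 → R0 = 4.71
x·lx·mx: 0, 1.86, 3.5, 2.52, 1.04 → Σ = 8.92
T = 8.92 / 4.71 = 1.893843… → 1.89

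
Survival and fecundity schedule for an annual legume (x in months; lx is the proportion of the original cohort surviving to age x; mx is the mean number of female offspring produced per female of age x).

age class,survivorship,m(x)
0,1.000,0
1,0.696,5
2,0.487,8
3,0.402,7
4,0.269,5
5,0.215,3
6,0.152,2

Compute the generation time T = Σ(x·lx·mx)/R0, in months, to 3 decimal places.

2.415

lx·mx: 0, 3.48, 3.896, 2.814, 1.345, 0.645, 0.304 → R0 = 12.484
x·lx·mx: 0, 3.48, 7.792, 8.442, 5.38, 3.225, 1.824 → Σ = 30.143
T = 30.143 / 12.484 = 2.414531… → 2.415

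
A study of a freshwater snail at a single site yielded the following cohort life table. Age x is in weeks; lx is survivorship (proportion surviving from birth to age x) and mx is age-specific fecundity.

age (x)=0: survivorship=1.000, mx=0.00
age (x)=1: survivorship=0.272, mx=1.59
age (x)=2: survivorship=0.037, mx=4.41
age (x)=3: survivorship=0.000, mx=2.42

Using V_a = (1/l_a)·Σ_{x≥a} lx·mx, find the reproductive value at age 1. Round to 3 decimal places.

2.190

lx·mx for x ≥ 1: 0.43248, 0.16317, 0 → sum = 0.59565
V_1 = 0.59565 / l_1 = 0.59565 / 0.272 = 2.18989… → 2.190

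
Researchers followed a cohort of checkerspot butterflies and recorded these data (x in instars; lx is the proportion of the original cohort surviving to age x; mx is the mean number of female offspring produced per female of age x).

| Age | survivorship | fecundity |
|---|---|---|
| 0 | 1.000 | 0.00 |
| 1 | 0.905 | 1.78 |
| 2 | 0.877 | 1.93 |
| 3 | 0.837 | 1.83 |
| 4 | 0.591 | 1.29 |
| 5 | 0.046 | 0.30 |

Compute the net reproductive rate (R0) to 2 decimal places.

5.61

lx·mx by age: 0, 1.6109, 1.69261, 1.53171, 0.76239, 0.0138
R0 = Σ lx·mx = 5.61141 → 5.61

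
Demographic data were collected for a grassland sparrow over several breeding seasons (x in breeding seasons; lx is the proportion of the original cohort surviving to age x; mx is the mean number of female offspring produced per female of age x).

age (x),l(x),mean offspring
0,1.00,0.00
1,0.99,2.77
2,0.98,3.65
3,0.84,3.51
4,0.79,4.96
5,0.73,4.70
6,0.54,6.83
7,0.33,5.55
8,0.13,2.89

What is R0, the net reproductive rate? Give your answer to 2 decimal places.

lx·mx by age: 0, 2.7423, 3.577, 2.9484, 3.9184, 3.431, 3.6882, 1.8315, 0.3757
R0 = Σ lx·mx = 22.5125 → 22.51

22.51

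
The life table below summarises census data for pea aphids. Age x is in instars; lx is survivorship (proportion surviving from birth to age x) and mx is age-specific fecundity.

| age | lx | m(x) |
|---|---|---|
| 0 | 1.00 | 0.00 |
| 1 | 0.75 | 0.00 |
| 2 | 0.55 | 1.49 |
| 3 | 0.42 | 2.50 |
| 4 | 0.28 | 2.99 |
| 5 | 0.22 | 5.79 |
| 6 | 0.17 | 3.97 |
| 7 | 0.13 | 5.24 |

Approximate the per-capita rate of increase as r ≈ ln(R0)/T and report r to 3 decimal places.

0.383

R0 = Σ lx·mx = 0 + 0 + 0.8195 + 1.05 + 0.8372 + 1.2738 + 0.6749 + 0.6812 = 5.3366
Σ x·lx·mx = 23.3246; T = 23.3246/5.3366 = 4.37069…
r ≈ ln(R0)/T = ln(5.3366)/4.37069… = 0.38314… → 0.383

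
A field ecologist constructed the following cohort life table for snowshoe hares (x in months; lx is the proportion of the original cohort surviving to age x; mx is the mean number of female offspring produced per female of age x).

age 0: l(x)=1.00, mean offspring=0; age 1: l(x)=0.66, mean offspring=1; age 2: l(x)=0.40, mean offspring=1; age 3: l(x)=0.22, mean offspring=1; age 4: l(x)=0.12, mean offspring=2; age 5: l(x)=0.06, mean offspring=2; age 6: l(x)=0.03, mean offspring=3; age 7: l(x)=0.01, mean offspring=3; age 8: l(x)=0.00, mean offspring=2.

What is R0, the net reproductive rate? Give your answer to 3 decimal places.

lx·mx by age: 0, 0.66, 0.4, 0.22, 0.24, 0.12, 0.09, 0.03, 0
R0 = Σ lx·mx = 1.76 → 1.760

1.760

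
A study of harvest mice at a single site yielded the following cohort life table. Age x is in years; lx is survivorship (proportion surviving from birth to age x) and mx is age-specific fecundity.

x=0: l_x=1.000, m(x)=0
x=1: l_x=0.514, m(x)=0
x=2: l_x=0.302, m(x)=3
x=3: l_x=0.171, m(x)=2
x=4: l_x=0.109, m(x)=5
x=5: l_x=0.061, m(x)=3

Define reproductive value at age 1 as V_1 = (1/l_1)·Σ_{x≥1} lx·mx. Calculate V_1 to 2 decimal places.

3.84

lx·mx for x ≥ 1: 0, 0.906, 0.342, 0.545, 0.183 → sum = 1.976
V_1 = 1.976 / l_1 = 1.976 / 0.514 = 3.844358… → 3.84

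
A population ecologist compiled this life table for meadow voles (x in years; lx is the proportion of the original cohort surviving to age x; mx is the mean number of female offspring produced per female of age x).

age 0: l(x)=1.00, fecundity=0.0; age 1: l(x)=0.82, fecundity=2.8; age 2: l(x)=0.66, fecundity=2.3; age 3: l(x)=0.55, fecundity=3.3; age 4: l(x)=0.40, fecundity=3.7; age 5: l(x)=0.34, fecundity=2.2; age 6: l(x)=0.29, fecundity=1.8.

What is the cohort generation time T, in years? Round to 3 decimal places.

2.813

lx·mx: 0, 2.296, 1.518, 1.815, 1.48, 0.748, 0.522 → R0 = 8.379
x·lx·mx: 0, 2.296, 3.036, 5.445, 5.92, 3.74, 3.132 → Σ = 23.569
T = 23.569 / 8.379 = 2.812865… → 2.813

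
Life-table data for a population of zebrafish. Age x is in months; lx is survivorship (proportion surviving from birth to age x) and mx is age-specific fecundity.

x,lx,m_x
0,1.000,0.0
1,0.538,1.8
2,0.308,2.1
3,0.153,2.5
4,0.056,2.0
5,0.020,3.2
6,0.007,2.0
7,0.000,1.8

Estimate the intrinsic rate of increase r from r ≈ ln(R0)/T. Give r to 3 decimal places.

R0 = Σ lx·mx = 0 + 0.9684 + 0.6468 + 0.3825 + 0.112 + 0.064 + 0.014 + 0 = 2.1877
Σ x·lx·mx = 4.2615; T = 4.2615/2.1877 = 1.94794…
r ≈ ln(R0)/T = ln(2.1877)/1.94794… = 0.40189… → 0.402

0.402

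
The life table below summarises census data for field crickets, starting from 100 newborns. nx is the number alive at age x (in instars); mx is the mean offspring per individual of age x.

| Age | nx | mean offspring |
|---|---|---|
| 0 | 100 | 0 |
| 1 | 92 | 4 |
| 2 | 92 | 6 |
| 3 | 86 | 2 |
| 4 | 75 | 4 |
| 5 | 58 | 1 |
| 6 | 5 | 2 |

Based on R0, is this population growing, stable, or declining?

growing

lx = nx/n0 = nx/100: 1, 0.92, 0.92, 0.86, 0.75, 0.58, 0.05
R0 = Σ lx·mx = 0 + 3.68 + 5.52 + 1.72 + 3 + 0.58 + 0.1 = 14.6
R0 > 1, so the population is growing.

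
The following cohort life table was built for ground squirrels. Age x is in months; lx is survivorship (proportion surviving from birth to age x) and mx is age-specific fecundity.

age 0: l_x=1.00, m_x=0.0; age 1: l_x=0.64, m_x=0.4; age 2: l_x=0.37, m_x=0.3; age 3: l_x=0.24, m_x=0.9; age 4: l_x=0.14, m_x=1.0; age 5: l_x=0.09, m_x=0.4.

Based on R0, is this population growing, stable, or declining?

R0 = Σ lx·mx = 0 + 0.256 + 0.111 + 0.216 + 0.14 + 0.036 = 0.759
R0 < 1, so the population is declining.

declining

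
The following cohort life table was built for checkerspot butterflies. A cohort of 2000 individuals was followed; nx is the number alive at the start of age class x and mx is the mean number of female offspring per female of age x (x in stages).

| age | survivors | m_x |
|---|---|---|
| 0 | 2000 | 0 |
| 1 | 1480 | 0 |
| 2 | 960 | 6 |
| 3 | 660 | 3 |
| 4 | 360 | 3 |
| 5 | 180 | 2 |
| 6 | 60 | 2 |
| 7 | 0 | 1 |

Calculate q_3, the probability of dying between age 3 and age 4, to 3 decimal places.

0.455

lx = nx/n0 = nx/2000: 1, 0.74, 0.48, 0.33, 0.18, 0.09, 0.03, 0
q_3 = (l_3 − l_4) / l_3 = (0.33 − 0.18) / 0.33
     = 0.15 / 0.33 = 0.454545… → 0.455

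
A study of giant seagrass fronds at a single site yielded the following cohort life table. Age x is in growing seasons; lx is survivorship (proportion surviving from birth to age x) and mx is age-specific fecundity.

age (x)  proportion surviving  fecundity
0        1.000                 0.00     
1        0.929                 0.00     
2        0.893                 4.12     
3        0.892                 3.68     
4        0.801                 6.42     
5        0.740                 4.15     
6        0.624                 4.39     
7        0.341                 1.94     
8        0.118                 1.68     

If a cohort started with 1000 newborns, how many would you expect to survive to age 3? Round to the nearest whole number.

892

Expected survivors = N0 · l_3 = 1000 × 0.892 = 892 → 892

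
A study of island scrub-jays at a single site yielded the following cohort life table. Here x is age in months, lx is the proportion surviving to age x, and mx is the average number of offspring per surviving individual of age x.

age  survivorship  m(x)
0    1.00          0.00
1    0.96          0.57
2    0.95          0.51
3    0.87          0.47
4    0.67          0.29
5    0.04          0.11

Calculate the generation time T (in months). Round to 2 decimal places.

2.16

lx·mx: 0, 0.5472, 0.4845, 0.4089, 0.1943, 0.0044 → R0 = 1.6393
x·lx·mx: 0, 0.5472, 0.969, 1.2267, 0.7772, 0.022 → Σ = 3.5421
T = 3.5421 / 1.6393 = 2.160739… → 2.16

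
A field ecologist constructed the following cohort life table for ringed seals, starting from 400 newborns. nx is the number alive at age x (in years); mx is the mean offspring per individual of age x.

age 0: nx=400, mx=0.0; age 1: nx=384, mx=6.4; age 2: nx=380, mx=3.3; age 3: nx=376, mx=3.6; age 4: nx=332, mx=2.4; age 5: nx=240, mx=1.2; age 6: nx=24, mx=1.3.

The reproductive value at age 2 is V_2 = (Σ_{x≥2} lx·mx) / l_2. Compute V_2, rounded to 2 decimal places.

9.80

lx = nx/n0 = nx/400: 1, 0.96, 0.95, 0.94, 0.83, 0.6, 0.06
lx·mx for x ≥ 2: 3.135, 3.384, 1.992, 0.72, 0.078 → sum = 9.309
V_2 = 9.309 / l_2 = 9.309 / 0.95 = 9.798947… → 9.80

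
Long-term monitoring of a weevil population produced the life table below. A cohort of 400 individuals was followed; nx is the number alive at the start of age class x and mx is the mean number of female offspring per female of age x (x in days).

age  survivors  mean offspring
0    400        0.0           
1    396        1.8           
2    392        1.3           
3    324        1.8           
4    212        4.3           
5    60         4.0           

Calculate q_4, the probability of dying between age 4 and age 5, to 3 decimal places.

lx = nx/n0 = nx/400: 1, 0.99, 0.98, 0.81, 0.53, 0.15
q_4 = (l_4 − l_5) / l_4 = (0.53 − 0.15) / 0.53
     = 0.38 / 0.53 = 0.716981… → 0.717

0.717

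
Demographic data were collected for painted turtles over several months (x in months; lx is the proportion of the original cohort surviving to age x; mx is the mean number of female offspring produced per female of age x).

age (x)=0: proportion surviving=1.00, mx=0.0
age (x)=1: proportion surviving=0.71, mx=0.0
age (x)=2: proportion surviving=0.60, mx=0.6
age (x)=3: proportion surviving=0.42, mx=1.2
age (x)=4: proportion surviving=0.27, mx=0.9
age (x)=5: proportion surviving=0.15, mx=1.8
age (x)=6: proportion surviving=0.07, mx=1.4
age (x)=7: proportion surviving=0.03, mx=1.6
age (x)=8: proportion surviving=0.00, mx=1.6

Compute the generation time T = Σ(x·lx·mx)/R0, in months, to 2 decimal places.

lx·mx: 0, 0, 0.36, 0.504, 0.243, 0.27, 0.098, 0.048, 0 → R0 = 1.523
x·lx·mx: 0, 0, 0.72, 1.512, 0.972, 1.35, 0.588, 0.336, 0 → Σ = 5.478
T = 5.478 / 1.523 = 3.596848… → 3.60

3.60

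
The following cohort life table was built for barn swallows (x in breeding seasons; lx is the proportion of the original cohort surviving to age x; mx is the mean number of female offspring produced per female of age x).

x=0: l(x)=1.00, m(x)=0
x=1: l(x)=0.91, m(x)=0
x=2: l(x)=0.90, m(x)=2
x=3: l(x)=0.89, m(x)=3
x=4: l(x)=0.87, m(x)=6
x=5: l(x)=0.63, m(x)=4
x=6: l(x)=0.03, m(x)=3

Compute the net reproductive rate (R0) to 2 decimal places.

lx·mx by age: 0, 0, 1.8, 2.67, 5.22, 2.52, 0.09
R0 = Σ lx·mx = 12.3 → 12.30

12.30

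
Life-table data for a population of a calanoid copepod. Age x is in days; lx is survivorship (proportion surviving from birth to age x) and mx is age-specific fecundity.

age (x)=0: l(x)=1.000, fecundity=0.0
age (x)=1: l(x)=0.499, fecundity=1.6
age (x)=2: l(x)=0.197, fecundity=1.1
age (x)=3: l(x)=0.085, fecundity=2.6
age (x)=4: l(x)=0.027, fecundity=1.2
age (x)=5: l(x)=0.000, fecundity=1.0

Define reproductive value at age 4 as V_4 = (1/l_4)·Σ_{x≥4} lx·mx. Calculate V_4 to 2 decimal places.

lx·mx for x ≥ 4: 0.0324, 0 → sum = 0.0324
V_4 = 0.0324 / l_4 = 0.0324 / 0.027 = 1.2 → 1.20

1.20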